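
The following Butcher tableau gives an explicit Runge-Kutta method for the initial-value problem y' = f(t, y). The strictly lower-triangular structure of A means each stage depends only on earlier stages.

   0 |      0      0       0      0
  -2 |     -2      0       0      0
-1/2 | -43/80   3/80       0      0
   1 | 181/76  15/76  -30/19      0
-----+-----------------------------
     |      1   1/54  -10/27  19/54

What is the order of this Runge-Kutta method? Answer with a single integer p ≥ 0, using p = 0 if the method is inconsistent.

b = (1, 1/54, -10/27, 19/54)
c = (0, -2, -1/2, 1)
Ac = (0, 0, -3/40, 15/38)
Σ b_i: 1·1 + 1/54·1 + (-10/27)·1 + 19/54·1 = 1 ✓
b·c: 1/54·(-2) + (-10/27)·(-1/2) + 19/54·1 = 1/2 ✓
b·c²: 1/54·4 + (-10/27)·1/4 + 19/54·1 = 1/3 ✓
b·Ac: (-10/27)·(-3/40) + 19/54·15/38 = 1/6 ✓
b·c³: 1/54·(-8) + (-10/27)·(-1/8) + 19/54·1 = 1/4 ✓
b·(c∘Ac): (-10/27)·3/80 + 19/54·15/38 = 1/8 ✓
b·Ac²: (-10/27)·3/20 + 19/54·15/38 = 1/12 ✓
b·A²c: 19/54·9/76 = 1/24 ✓; 4 stages ⇒ order 4.

4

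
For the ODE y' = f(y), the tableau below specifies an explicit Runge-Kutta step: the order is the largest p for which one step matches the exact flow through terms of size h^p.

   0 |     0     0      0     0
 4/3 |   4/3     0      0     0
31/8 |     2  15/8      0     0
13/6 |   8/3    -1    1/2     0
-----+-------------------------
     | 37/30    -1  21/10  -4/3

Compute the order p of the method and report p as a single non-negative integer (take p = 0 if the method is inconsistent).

b = (37/30, -1, 21/10, -4/3)
c = (0, 4/3, 31/8, 13/6)
Ac = (0, 0, 5/2, 29/48)
Σ b_i: 37/30·1 + (-1)·1 + 21/10·1 + (-4/3)·1 = 1 ✓
b·c: (-1)·4/3 + 21/10·31/8 + (-4/3)·13/6 = 2819/720 ≠ 1/2 ⇒ order 1.

1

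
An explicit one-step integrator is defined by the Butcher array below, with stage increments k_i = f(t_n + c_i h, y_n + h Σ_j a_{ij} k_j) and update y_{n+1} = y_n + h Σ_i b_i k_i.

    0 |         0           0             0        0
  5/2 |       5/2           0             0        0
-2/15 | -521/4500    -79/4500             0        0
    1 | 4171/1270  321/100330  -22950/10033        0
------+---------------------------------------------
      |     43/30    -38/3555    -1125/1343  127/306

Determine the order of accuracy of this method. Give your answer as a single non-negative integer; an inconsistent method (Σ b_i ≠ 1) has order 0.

b = (43/30, -38/3555, -1125/1343, 127/306)
c = (0, 5/2, -2/15, 1)
Ac = (0, 0, -79/1800, 159/508)
Σ b_i: 43/30·1 + (-38/3555)·1 + (-1125/1343)·1 + 127/306·1 = 1 ✓
b·c: (-38/3555)·5/2 + (-1125/1343)·(-2/15) + 127/306·1 = 1/2 ✓
b·c²: (-38/3555)·25/4 + (-1125/1343)·4/225 + 127/306·1 = 1/3 ✓
b·Ac: (-1125/1343)·(-79/1800) + 127/306·159/508 = 1/6 ✓
b·c³: (-38/3555)·125/8 + (-1125/1343)·(-8/3375) + 127/306·1 = 1/4 ✓
b·(c∘Ac): (-1125/1343)·79/13500 + 127/306·159/508 = 1/8 ✓
b·Ac²: (-1125/1343)·(-79/720) + 127/306·(-21/1016) = 1/12 ✓
b·A²c: 127/306·51/508 = 1/24 ✓; 4 stages ⇒ order 4.

4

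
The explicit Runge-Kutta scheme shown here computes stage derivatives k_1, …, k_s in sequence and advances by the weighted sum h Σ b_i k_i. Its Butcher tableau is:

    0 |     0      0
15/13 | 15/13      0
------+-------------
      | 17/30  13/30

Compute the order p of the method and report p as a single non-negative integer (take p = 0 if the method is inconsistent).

b = (17/30, 13/30)
c = (0, 15/13)
Σ b_i: 17/30·1 + 13/30·1 = 1 ✓
b·c: 13/30·15/13 = 1/2 ✓; 2 stages ⇒ order 2.

2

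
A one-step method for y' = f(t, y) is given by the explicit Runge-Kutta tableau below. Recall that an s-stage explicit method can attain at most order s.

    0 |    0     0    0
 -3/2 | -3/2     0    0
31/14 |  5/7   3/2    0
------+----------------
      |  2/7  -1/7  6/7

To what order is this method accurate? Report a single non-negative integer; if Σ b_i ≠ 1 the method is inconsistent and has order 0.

1

b = (2/7, -1/7, 6/7)
c = (0, -3/2, 31/14)
Ac = (0, 0, -9/4)
Σ b_i: 2/7·1 + (-1/7)·1 + 6/7·1 = 1 ✓
b·c: (-1/7)·(-3/2) + 6/7·31/14 = 207/98 ≠ 1/2 ⇒ order 1.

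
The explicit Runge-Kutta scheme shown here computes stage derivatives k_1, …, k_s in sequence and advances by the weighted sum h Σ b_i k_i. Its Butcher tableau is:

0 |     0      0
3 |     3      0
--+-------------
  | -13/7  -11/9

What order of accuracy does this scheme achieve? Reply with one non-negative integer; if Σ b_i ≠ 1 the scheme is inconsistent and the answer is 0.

b = (-13/7, -11/9)
c = (0, 3)
Σ b_i: (-13/7)·1 + (-11/9)·1 = -194/63 ≠ 1 ⇒ order 0.

0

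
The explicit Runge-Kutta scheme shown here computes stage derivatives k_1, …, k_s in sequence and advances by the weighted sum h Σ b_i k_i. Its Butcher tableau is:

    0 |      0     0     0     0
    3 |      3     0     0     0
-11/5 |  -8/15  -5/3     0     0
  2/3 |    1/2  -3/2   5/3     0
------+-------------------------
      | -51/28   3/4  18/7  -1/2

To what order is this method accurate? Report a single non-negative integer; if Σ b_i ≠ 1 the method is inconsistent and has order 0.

b = (-51/28, 3/4, 18/7, -1/2)
c = (0, 3, -11/5, 2/3)
Ac = (0, 0, -5, -49/6)
Σ b_i: (-51/28)·1 + 3/4·1 + 18/7·1 + (-1/2)·1 = 1 ✓
b·c: 3/4·3 + 18/7·(-11/5) + (-1/2)·2/3 = -1571/420 ≠ 1/2 ⇒ order 1.

1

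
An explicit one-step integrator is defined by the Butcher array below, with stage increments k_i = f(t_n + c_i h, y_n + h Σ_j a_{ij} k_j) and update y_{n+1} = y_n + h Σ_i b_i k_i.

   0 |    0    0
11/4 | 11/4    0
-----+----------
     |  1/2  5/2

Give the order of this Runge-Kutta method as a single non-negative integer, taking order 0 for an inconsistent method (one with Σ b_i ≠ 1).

b = (1/2, 5/2)
c = (0, 11/4)
Σ b_i: 1/2·1 + 5/2·1 = 3 ≠ 1 ⇒ order 0.

0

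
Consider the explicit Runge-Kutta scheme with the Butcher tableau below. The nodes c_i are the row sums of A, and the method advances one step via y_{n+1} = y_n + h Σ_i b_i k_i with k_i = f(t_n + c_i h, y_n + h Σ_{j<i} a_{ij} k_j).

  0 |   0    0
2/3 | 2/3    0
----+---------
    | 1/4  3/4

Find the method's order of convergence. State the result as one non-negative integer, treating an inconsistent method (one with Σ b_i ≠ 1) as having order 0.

b = (1/4, 3/4)
c = (0, 2/3)
Σ b_i: 1/4·1 + 3/4·1 = 1 ✓
b·c: 3/4·2/3 = 1/2 ✓; 2 stages ⇒ order 2.

2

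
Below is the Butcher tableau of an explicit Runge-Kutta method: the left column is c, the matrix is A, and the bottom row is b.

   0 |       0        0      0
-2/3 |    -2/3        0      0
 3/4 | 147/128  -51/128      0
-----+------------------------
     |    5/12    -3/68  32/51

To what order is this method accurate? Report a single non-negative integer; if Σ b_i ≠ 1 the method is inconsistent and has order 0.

3

b = (5/12, -3/68, 32/51)
c = (0, -2/3, 3/4)
Ac = (0, 0, 17/64)
Σ b_i: 5/12·1 + (-3/68)·1 + 32/51·1 = 1 ✓
b·c: (-3/68)·(-2/3) + 32/51·3/4 = 1/2 ✓
b·c²: (-3/68)·4/9 + 32/51·9/16 = 1/3 ✓
b·Ac: 32/51·17/64 = 1/6 ✓; 3 stages ⇒ order 3.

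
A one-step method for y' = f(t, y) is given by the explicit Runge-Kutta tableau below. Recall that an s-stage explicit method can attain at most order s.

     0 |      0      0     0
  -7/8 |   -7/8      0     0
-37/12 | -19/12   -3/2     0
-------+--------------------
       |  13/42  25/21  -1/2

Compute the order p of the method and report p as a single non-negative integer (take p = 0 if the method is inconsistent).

b = (13/42, 25/21, -1/2)
c = (0, -7/8, -37/12)
Ac = (0, 0, 21/16)
Σ b_i: 13/42·1 + 25/21·1 + (-1/2)·1 = 1 ✓
b·c: 25/21·(-7/8) + (-1/2)·(-37/12) = 1/2 ✓
b·c²: 25/21·49/64 + (-1/2)·1369/144 = -2213/576 ≠ 1/3 ⇒ order 2.
b·Ac: (-1/2)·21/16 = -21/32 ≠ 1/6

2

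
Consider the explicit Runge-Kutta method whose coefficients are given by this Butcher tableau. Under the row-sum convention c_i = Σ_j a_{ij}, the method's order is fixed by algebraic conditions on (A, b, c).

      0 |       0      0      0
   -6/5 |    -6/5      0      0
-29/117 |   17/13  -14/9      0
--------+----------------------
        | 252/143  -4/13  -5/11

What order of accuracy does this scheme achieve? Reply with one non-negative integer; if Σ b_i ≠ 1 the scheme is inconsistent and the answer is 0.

b = (252/143, -4/13, -5/11)
c = (0, -6/5, -29/117)
Ac = (0, 0, 28/15)
Σ b_i: 252/143·1 + (-4/13)·1 + (-5/11)·1 = 1 ✓
b·c: (-4/13)·(-6/5) + (-5/11)·(-29/117) = 3101/6435 ≠ 1/2 ⇒ order 1.

1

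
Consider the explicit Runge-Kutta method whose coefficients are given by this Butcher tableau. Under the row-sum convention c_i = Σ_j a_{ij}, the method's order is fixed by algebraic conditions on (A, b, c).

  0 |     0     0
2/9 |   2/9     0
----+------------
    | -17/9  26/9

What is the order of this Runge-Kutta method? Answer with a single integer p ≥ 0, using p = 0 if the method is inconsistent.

1

b = (-17/9, 26/9)
c = (0, 2/9)
Σ b_i: (-17/9)·1 + 26/9·1 = 1 ✓
b·c: 26/9·2/9 = 52/81 ≠ 1/2 ⇒ order 1.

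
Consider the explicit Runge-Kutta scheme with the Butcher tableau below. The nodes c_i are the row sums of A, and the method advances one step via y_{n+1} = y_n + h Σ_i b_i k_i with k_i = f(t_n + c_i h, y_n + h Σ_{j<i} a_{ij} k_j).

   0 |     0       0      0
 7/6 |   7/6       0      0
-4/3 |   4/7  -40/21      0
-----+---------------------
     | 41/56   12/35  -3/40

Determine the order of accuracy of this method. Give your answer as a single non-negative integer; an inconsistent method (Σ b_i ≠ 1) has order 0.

b = (41/56, 12/35, -3/40)
c = (0, 7/6, -4/3)
Ac = (0, 0, -20/9)
Σ b_i: 41/56·1 + 12/35·1 + (-3/40)·1 = 1 ✓
b·c: 12/35·7/6 + (-3/40)·(-4/3) = 1/2 ✓
b·c²: 12/35·49/36 + (-3/40)·16/9 = 1/3 ✓
b·Ac: (-3/40)·(-20/9) = 1/6 ✓; 3 stages ⇒ order 3.

3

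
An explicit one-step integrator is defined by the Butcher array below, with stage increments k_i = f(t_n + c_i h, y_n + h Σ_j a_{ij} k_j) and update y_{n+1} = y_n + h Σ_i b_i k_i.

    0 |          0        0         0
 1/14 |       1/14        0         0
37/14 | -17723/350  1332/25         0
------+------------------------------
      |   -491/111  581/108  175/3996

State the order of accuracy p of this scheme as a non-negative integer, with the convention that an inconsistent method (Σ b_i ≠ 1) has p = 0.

b = (-491/111, 581/108, 175/3996)
c = (0, 1/14, 37/14)
Ac = (0, 0, 666/175)
Σ b_i: (-491/111)·1 + 581/108·1 + 175/3996·1 = 1 ✓
b·c: 581/108·1/14 + 175/3996·37/14 = 1/2 ✓
b·c²: 581/108·1/196 + 175/3996·1369/196 = 1/3 ✓
b·Ac: 175/3996·666/175 = 1/6 ✓; 3 stages ⇒ order 3.

3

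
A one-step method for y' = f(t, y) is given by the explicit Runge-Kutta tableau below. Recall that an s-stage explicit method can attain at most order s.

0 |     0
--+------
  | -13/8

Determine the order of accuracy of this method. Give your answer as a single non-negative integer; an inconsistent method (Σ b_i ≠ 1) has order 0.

0

b = (-13/8)
c = (0)
Σ b_i: (-13/8)·1 = -13/8 ≠ 1 ⇒ order 0.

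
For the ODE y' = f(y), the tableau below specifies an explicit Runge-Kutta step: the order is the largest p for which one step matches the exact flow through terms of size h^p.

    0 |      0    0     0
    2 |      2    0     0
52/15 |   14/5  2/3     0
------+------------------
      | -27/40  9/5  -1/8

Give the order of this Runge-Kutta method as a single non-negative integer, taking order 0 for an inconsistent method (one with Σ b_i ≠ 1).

b = (-27/40, 9/5, -1/8)
c = (0, 2, 52/15)
Ac = (0, 0, 4/3)
Σ b_i: (-27/40)·1 + 9/5·1 + (-1/8)·1 = 1 ✓
b·c: 9/5·2 + (-1/8)·52/15 = 19/6 ≠ 1/2 ⇒ order 1.

1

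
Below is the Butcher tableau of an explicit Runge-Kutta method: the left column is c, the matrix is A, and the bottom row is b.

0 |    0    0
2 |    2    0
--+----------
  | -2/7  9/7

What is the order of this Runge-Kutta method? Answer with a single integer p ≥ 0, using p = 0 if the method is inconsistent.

1

b = (-2/7, 9/7)
c = (0, 2)
Σ b_i: (-2/7)·1 + 9/7·1 = 1 ✓
b·c: 9/7·2 = 18/7 ≠ 1/2 ⇒ order 1.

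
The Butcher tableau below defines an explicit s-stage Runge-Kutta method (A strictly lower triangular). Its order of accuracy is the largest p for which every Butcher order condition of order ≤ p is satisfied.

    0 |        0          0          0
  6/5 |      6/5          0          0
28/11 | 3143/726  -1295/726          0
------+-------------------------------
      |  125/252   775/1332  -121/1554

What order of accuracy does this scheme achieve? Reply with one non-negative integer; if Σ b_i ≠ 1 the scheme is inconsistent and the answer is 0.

3

b = (125/252, 775/1332, -121/1554)
c = (0, 6/5, 28/11)
Ac = (0, 0, -259/121)
Σ b_i: 125/252·1 + 775/1332·1 + (-121/1554)·1 = 1 ✓
b·c: 775/1332·6/5 + (-121/1554)·28/11 = 1/2 ✓
b·c²: 775/1332·36/25 + (-121/1554)·784/121 = 1/3 ✓
b·Ac: (-121/1554)·(-259/121) = 1/6 ✓; 3 stages ⇒ order 3.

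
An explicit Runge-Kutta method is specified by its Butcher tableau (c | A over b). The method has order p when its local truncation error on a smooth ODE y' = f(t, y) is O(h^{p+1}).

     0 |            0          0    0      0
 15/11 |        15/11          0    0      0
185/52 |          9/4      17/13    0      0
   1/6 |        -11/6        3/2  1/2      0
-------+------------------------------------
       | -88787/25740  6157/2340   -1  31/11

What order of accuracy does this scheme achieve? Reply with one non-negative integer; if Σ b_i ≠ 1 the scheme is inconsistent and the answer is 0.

b = (-88787/25740, 6157/2340, -1, 31/11)
c = (0, 15/11, 185/52, 1/6)
Ac = (0, 0, 255/143, 4375/1144)
Σ b_i: (-88787/25740)·1 + 6157/2340·1 + (-1)·1 + 31/11·1 = 1 ✓
b·c: 6157/2340·15/11 + (-1)·185/52 + 31/11·1/6 = 1/2 ✓
b·c²: 6157/2340·225/121 + (-1)·34225/2704 + 31/11·1/36 = -22633129/2944656 ≠ 1/3 ⇒ order 2.
b·Ac: (-1)·255/143 + 31/11·4375/1144 = 113185/12584 ≠ 1/6

2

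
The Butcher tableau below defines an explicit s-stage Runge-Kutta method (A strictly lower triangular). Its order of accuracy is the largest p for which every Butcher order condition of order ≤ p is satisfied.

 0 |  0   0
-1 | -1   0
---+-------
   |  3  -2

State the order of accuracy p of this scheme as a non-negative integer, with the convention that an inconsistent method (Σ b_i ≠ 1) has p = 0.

1

b = (3, -2)
c = (0, -1)
Σ b_i: 3·1 + (-2)·1 = 1 ✓
b·c: (-2)·(-1) = 2 ≠ 1/2 ⇒ order 1.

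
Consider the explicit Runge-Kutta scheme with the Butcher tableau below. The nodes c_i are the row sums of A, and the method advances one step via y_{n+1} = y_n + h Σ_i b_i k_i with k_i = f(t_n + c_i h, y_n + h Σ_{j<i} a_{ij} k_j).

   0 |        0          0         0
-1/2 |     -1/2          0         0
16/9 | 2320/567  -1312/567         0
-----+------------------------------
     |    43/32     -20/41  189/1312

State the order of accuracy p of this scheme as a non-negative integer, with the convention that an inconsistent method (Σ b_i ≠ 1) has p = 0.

b = (43/32, -20/41, 189/1312)
c = (0, -1/2, 16/9)
Ac = (0, 0, 656/567)
Σ b_i: 43/32·1 + (-20/41)·1 + 189/1312·1 = 1 ✓
b·c: (-20/41)·(-1/2) + 189/1312·16/9 = 1/2 ✓
b·c²: (-20/41)·1/4 + 189/1312·256/81 = 1/3 ✓
b·Ac: 189/1312·656/567 = 1/6 ✓; 3 stages ⇒ order 3.

3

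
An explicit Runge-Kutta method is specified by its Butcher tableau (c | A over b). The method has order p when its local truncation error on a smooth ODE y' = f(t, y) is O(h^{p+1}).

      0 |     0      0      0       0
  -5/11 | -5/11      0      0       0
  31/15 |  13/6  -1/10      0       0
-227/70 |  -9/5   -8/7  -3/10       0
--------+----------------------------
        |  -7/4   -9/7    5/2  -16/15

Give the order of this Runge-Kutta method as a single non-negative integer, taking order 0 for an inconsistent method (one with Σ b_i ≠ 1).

0

b = (-7/4, -9/7, 5/2, -16/15)
c = (0, -5/11, 31/15, -227/70)
Ac = (0, 0, 1/22, -387/3850)
Σ b_i: (-7/4)·1 + (-9/7)·1 + 5/2·1 + (-16/15)·1 = -673/420 ≠ 1 ⇒ order 0.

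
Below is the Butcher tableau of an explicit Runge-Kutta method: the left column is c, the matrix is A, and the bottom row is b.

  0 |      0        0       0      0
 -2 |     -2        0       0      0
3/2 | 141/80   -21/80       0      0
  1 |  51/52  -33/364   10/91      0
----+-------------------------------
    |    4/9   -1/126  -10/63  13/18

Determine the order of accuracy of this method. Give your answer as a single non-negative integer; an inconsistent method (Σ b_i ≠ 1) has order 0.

b = (4/9, -1/126, -10/63, 13/18)
c = (0, -2, 3/2, 1)
Ac = (0, 0, 21/40, 9/26)
Σ b_i: 4/9·1 + (-1/126)·1 + (-10/63)·1 + 13/18·1 = 1 ✓
b·c: (-1/126)·(-2) + (-10/63)·3/2 + 13/18·1 = 1/2 ✓
b·c²: (-1/126)·4 + (-10/63)·9/4 + 13/18·1 = 1/3 ✓
b·Ac: (-10/63)·21/40 + 13/18·9/26 = 1/6 ✓
b·c³: (-1/126)·(-8) + (-10/63)·27/8 + 13/18·1 = 1/4 ✓
b·(c∘Ac): (-10/63)·63/80 + 13/18·9/26 = 1/8 ✓
b·Ac²: (-10/63)·(-21/20) + 13/18·(-3/26) = 1/12 ✓
b·A²c: 13/18·3/52 = 1/24 ✓; 4 stages ⇒ order 4.

4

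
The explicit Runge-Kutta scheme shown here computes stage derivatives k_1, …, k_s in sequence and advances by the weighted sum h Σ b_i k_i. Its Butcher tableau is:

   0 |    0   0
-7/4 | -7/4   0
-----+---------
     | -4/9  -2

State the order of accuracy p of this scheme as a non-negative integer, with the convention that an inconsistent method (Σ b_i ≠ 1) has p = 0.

0

b = (-4/9, -2)
c = (0, -7/4)
Σ b_i: (-4/9)·1 + (-2)·1 = -22/9 ≠ 1 ⇒ order 0.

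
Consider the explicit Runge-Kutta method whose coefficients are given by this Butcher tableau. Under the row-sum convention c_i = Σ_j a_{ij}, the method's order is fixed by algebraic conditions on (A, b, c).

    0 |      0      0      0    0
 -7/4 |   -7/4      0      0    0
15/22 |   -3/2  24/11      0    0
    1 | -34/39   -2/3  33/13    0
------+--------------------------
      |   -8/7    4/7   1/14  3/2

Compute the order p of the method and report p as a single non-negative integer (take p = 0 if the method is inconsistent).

1

b = (-8/7, 4/7, 1/14, 3/2)
c = (0, -7/4, 15/22, 1)
Ac = (0, 0, -42/11, 113/39)
Σ b_i: (-8/7)·1 + 4/7·1 + 1/14·1 + 3/2·1 = 1 ✓
b·c: 4/7·(-7/4) + 1/14·15/22 + 3/2·1 = 169/308 ≠ 1/2 ⇒ order 1.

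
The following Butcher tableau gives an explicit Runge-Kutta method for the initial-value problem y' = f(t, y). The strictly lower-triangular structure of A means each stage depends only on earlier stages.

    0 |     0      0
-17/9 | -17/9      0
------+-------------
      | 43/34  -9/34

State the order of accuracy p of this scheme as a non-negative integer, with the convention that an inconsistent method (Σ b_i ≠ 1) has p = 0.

b = (43/34, -9/34)
c = (0, -17/9)
Σ b_i: 43/34·1 + (-9/34)·1 = 1 ✓
b·c: (-9/34)·(-17/9) = 1/2 ✓; 2 stages ⇒ order 2.

2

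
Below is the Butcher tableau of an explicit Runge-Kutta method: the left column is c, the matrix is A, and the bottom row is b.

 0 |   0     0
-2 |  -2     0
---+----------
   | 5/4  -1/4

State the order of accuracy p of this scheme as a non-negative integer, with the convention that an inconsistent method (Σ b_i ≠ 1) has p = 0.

b = (5/4, -1/4)
c = (0, -2)
Σ b_i: 5/4·1 + (-1/4)·1 = 1 ✓
b·c: (-1/4)·(-2) = 1/2 ✓; 2 stages ⇒ order 2.

2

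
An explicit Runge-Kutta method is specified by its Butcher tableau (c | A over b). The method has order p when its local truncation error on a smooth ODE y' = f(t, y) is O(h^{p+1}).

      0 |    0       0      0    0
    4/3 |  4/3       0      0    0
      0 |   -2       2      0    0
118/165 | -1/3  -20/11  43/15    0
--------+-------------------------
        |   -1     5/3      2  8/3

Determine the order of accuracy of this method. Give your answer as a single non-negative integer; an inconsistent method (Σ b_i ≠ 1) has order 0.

b = (-1, 5/3, 2, 8/3)
c = (0, 4/3, 0, 118/165)
Ac = (0, 0, 8/3, -80/33)
Σ b_i: (-1)·1 + 5/3·1 + 2·1 + 8/3·1 = 16/3 ≠ 1 ⇒ order 0.

0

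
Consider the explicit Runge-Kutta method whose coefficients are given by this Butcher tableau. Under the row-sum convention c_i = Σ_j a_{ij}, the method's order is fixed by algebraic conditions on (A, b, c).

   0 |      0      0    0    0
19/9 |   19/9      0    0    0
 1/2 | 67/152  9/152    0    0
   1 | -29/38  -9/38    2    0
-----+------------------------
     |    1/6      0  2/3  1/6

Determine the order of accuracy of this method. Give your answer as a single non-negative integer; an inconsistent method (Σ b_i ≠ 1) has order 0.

b = (1/6, 0, 2/3, 1/6)
c = (0, 19/9, 1/2, 1)
Ac = (0, 0, 1/8, 1/2)
Σ b_i: 1/6·1 + 2/3·1 + 1/6·1 = 1 ✓
b·c: 2/3·1/2 + 1/6·1 = 1/2 ✓
b·c²: 2/3·1/4 + 1/6·1 = 1/3 ✓
b·Ac: 2/3·1/8 + 1/6·1/2 = 1/6 ✓
b·c³: 2/3·1/8 + 1/6·1 = 1/4 ✓
b·(c∘Ac): 2/3·1/16 + 1/6·1/2 = 1/8 ✓
b·Ac²: 2/3·19/72 + 1/6·(-5/9) = 1/12 ✓
b·A²c: 1/6·1/4 = 1/24 ✓; 4 stages ⇒ order 4.

4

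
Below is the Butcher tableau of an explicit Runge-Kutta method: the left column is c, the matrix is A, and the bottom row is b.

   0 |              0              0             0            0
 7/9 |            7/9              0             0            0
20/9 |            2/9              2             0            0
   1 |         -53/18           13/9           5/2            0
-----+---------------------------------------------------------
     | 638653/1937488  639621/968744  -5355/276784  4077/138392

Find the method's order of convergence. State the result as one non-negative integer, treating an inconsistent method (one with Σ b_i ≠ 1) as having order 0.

b = (638653/1937488, 639621/968744, -5355/276784, 4077/138392)
c = (0, 7/9, 20/9, 1)
Ac = (0, 0, 14/9, 541/81)
Σ b_i: 638653/1937488·1 + 639621/968744·1 + (-5355/276784)·1 + 4077/138392·1 = 1 ✓
b·c: 639621/968744·7/9 + (-5355/276784)·20/9 + 4077/138392·1 = 1/2 ✓
b·c²: 639621/968744·49/81 + (-5355/276784)·400/81 + 4077/138392·1 = 1/3 ✓
b·Ac: (-5355/276784)·14/9 + 4077/138392·541/81 = 1/6 ✓
b·c³: 639621/968744·343/729 + (-5355/276784)·8000/729 + 4077/138392·1 = 716309/5604876 ≠ 1/4 ⇒ order 3.
b·(c∘Ac): (-5355/276784)·280/81 + 4077/138392·541/81 = 161773/1245528 ≠ 1/8
b·Ac²: (-5355/276784)·98/81 + 4077/138392·9637/729 = 683861/1868292 ≠ 1/12
b·A²c: 4077/138392·35/9 = 15855/138392 ≠ 1/24

3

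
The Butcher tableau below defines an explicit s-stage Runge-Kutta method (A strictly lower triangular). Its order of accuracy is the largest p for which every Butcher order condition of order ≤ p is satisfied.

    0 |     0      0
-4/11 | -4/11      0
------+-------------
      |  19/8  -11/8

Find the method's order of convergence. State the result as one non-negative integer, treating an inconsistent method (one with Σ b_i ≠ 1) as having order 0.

2

b = (19/8, -11/8)
c = (0, -4/11)
Σ b_i: 19/8·1 + (-11/8)·1 = 1 ✓
b·c: (-11/8)·(-4/11) = 1/2 ✓; 2 stages ⇒ order 2.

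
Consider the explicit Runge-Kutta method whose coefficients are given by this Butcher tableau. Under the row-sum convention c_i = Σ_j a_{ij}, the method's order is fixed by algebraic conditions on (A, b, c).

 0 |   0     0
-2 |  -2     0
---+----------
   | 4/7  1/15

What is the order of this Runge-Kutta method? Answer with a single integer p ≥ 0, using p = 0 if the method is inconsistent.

b = (4/7, 1/15)
c = (0, -2)
Σ b_i: 4/7·1 + 1/15·1 = 67/105 ≠ 1 ⇒ order 0.

0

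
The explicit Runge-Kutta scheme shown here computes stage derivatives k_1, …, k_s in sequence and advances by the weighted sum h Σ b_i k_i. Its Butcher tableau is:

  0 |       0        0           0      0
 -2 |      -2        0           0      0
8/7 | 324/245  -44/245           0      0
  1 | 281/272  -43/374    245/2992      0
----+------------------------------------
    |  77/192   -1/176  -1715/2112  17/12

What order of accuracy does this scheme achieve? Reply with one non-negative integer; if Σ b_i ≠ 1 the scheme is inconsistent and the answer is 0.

4

b = (77/192, -1/176, -1715/2112, 17/12)
c = (0, -2, 8/7, 1)
Ac = (0, 0, 88/245, 11/34)
Σ b_i: 77/192·1 + (-1/176)·1 + (-1715/2112)·1 + 17/12·1 = 1 ✓
b·c: (-1/176)·(-2) + (-1715/2112)·8/7 + 17/12·1 = 1/2 ✓
b·c²: (-1/176)·4 + (-1715/2112)·64/49 + 17/12·1 = 1/3 ✓
b·Ac: (-1715/2112)·88/245 + 17/12·11/34 = 1/6 ✓
b·c³: (-1/176)·(-8) + (-1715/2112)·512/343 + 17/12·1 = 1/4 ✓
b·(c∘Ac): (-1715/2112)·704/1715 + 17/12·11/34 = 1/8 ✓
b·Ac²: (-1715/2112)·(-176/245) + 17/12·(-6/17) = 1/12 ✓
b·A²c: 17/12·1/34 = 1/24 ✓; 4 stages ⇒ order 4.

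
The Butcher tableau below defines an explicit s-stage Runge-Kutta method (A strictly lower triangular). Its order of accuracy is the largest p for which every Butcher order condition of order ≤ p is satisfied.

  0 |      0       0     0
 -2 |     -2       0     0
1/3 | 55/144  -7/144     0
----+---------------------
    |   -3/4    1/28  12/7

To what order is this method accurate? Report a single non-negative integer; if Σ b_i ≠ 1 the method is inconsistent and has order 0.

b = (-3/4, 1/28, 12/7)
c = (0, -2, 1/3)
Ac = (0, 0, 7/72)
Σ b_i: (-3/4)·1 + 1/28·1 + 12/7·1 = 1 ✓
b·c: 1/28·(-2) + 12/7·1/3 = 1/2 ✓
b·c²: 1/28·4 + 12/7·1/9 = 1/3 ✓
b·Ac: 12/7·7/72 = 1/6 ✓; 3 stages ⇒ order 3.

3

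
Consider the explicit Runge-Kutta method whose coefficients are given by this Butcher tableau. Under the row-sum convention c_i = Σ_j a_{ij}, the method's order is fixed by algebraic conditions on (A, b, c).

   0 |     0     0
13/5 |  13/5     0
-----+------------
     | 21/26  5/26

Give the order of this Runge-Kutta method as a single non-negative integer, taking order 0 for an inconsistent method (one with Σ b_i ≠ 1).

b = (21/26, 5/26)
c = (0, 13/5)
Σ b_i: 21/26·1 + 5/26·1 = 1 ✓
b·c: 5/26·13/5 = 1/2 ✓; 2 stages ⇒ order 2.

2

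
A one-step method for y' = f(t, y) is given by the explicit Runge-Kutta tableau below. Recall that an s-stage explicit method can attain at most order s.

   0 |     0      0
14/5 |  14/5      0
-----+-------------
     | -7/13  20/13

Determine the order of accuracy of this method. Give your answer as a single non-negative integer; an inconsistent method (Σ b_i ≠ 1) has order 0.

1

b = (-7/13, 20/13)
c = (0, 14/5)
Σ b_i: (-7/13)·1 + 20/13·1 = 1 ✓
b·c: 20/13·14/5 = 56/13 ≠ 1/2 ⇒ order 1.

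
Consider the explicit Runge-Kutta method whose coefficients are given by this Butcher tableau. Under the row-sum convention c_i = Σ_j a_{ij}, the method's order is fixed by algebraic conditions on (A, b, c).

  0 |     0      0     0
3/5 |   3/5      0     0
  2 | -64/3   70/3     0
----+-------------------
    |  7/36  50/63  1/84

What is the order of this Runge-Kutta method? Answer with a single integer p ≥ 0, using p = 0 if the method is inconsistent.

3

b = (7/36, 50/63, 1/84)
c = (0, 3/5, 2)
Ac = (0, 0, 14)
Σ b_i: 7/36·1 + 50/63·1 + 1/84·1 = 1 ✓
b·c: 50/63·3/5 + 1/84·2 = 1/2 ✓
b·c²: 50/63·9/25 + 1/84·4 = 1/3 ✓
b·Ac: 1/84·14 = 1/6 ✓; 3 stages ⇒ order 3.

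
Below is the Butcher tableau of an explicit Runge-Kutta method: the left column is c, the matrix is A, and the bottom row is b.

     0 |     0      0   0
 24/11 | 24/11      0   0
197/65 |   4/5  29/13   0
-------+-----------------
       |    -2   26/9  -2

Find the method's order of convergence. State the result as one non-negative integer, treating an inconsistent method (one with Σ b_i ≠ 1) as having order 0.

0

b = (-2, 26/9, -2)
c = (0, 24/11, 197/65)
Ac = (0, 0, 696/143)
Σ b_i: (-2)·1 + 26/9·1 + (-2)·1 = -10/9 ≠ 1 ⇒ order 0.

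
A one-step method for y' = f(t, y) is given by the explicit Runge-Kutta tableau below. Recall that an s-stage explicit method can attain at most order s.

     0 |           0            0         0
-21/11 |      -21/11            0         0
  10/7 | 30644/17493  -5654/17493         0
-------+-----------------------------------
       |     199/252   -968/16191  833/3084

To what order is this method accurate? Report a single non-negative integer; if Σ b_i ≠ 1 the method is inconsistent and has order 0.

3

b = (199/252, -968/16191, 833/3084)
c = (0, -21/11, 10/7)
Ac = (0, 0, 514/833)
Σ b_i: 199/252·1 + (-968/16191)·1 + 833/3084·1 = 1 ✓
b·c: (-968/16191)·(-21/11) + 833/3084·10/7 = 1/2 ✓
b·c²: (-968/16191)·441/121 + 833/3084·100/49 = 1/3 ✓
b·Ac: 833/3084·514/833 = 1/6 ✓; 3 stages ⇒ order 3.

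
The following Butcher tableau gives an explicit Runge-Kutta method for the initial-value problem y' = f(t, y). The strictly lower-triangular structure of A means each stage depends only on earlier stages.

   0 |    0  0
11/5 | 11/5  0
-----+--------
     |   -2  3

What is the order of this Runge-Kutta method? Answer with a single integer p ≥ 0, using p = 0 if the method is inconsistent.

b = (-2, 3)
c = (0, 11/5)
Σ b_i: (-2)·1 + 3·1 = 1 ✓
b·c: 3·11/5 = 33/5 ≠ 1/2 ⇒ order 1.

1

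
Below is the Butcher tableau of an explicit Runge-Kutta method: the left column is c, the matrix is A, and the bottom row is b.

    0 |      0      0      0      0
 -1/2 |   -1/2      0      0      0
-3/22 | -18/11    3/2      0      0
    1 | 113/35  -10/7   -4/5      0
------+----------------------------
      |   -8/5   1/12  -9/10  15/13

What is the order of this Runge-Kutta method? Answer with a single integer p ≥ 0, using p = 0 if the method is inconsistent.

0

b = (-8/5, 1/12, -9/10, 15/13)
c = (0, -1/2, -3/22, 1)
Ac = (0, 0, -3/4, 317/385)
Σ b_i: (-8/5)·1 + 1/12·1 + (-9/10)·1 + 15/13·1 = -197/156 ≠ 1 ⇒ order 0.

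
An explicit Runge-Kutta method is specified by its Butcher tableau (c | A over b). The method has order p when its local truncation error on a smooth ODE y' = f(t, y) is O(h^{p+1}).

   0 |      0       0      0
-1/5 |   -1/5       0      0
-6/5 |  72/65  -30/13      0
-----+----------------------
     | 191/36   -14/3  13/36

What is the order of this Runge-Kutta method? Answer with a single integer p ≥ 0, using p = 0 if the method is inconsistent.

b = (191/36, -14/3, 13/36)
c = (0, -1/5, -6/5)
Ac = (0, 0, 6/13)
Σ b_i: 191/36·1 + (-14/3)·1 + 13/36·1 = 1 ✓
b·c: (-14/3)·(-1/5) + 13/36·(-6/5) = 1/2 ✓
b·c²: (-14/3)·1/25 + 13/36·36/25 = 1/3 ✓
b·Ac: 13/36·6/13 = 1/6 ✓; 3 stages ⇒ order 3.

3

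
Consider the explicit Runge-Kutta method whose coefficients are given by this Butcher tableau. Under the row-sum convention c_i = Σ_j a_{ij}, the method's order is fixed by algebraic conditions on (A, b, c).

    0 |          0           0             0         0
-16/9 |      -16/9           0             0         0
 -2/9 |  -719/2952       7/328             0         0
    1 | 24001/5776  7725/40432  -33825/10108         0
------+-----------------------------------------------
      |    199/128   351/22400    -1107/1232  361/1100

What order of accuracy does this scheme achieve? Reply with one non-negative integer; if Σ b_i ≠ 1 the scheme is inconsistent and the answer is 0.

b = (199/128, 351/22400, -1107/1232, 361/1100)
c = (0, -16/9, -2/9, 1)
Ac = (0, 0, -14/369, 875/2166)
Σ b_i: 199/128·1 + 351/22400·1 + (-1107/1232)·1 + 361/1100·1 = 1 ✓
b·c: 351/22400·(-16/9) + (-1107/1232)·(-2/9) + 361/1100·1 = 1/2 ✓
b·c²: 351/22400·256/81 + (-1107/1232)·4/81 + 361/1100·1 = 1/3 ✓
b·Ac: (-1107/1232)·(-14/369) + 361/1100·875/2166 = 1/6 ✓
b·c³: 351/22400·(-4096/729) + (-1107/1232)·(-8/729) + 361/1100·1 = 1/4 ✓
b·(c∘Ac): (-1107/1232)·28/3321 + 361/1100·875/2166 = 1/8 ✓
b·Ac²: (-1107/1232)·224/3321 + 361/1100·25/57 = 1/12 ✓
b·A²c: 361/1100·275/2166 = 1/24 ✓; 4 stages ⇒ order 4.

4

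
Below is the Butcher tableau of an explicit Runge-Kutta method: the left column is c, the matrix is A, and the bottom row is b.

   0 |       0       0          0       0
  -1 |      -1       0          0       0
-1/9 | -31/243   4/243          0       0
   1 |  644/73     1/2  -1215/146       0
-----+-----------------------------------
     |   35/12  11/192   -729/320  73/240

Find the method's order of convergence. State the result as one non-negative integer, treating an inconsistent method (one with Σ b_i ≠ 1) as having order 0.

4

b = (35/12, 11/192, -729/320, 73/240)
c = (0, -1, -1/9, 1)
Ac = (0, 0, -4/243, 31/73)
Σ b_i: 35/12·1 + 11/192·1 + (-729/320)·1 + 73/240·1 = 1 ✓
b·c: 11/192·(-1) + (-729/320)·(-1/9) + 73/240·1 = 1/2 ✓
b·c²: 11/192·1 + (-729/320)·1/81 + 73/240·1 = 1/3 ✓
b·Ac: (-729/320)·(-4/243) + 73/240·31/73 = 1/6 ✓
b·c³: 11/192·(-1) + (-729/320)·(-1/729) + 73/240·1 = 1/4 ✓
b·(c∘Ac): (-729/320)·4/2187 + 73/240·31/73 = 1/8 ✓
b·Ac²: (-729/320)·4/243 + 73/240·29/73 = 1/12 ✓
b·A²c: 73/240·10/73 = 1/24 ✓; 4 stages ⇒ order 4.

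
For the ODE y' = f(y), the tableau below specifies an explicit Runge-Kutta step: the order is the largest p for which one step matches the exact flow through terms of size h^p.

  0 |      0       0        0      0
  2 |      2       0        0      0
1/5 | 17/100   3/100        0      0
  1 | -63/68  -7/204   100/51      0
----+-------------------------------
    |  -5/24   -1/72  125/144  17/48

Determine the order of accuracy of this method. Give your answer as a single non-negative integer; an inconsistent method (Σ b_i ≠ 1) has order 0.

4

b = (-5/24, -1/72, 125/144, 17/48)
c = (0, 2, 1/5, 1)
Ac = (0, 0, 3/50, 11/34)
Σ b_i: (-5/24)·1 + (-1/72)·1 + 125/144·1 + 17/48·1 = 1 ✓
b·c: (-1/72)·2 + 125/144·1/5 + 17/48·1 = 1/2 ✓
b·c²: (-1/72)·4 + 125/144·1/25 + 17/48·1 = 1/3 ✓
b·Ac: 125/144·3/50 + 17/48·11/34 = 1/6 ✓
b·c³: (-1/72)·8 + 125/144·1/125 + 17/48·1 = 1/4 ✓
b·(c∘Ac): 125/144·3/250 + 17/48·11/34 = 1/8 ✓
b·Ac²: 125/144·3/25 + 17/48·(-1/17) = 1/12 ✓
b·A²c: 17/48·2/17 = 1/24 ✓; 4 stages ⇒ order 4.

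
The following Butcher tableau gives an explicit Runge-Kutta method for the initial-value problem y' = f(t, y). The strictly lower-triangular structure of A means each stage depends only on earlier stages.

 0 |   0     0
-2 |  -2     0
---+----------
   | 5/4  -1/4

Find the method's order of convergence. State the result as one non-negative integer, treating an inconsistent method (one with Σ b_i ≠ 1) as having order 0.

2

b = (5/4, -1/4)
c = (0, -2)
Σ b_i: 5/4·1 + (-1/4)·1 = 1 ✓
b·c: (-1/4)·(-2) = 1/2 ✓; 2 stages ⇒ order 2.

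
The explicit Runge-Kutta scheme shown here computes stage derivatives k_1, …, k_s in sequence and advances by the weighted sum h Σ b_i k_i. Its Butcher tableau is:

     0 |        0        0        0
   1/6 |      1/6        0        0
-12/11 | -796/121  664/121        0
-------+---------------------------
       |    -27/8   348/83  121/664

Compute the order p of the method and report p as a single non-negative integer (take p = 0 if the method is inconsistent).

b = (-27/8, 348/83, 121/664)
c = (0, 1/6, -12/11)
Ac = (0, 0, 332/363)
Σ b_i: (-27/8)·1 + 348/83·1 + 121/664·1 = 1 ✓
b·c: 348/83·1/6 + 121/664·(-12/11) = 1/2 ✓
b·c²: 348/83·1/36 + 121/664·144/121 = 1/3 ✓
b·Ac: 121/664·332/363 = 1/6 ✓; 3 stages ⇒ order 3.

3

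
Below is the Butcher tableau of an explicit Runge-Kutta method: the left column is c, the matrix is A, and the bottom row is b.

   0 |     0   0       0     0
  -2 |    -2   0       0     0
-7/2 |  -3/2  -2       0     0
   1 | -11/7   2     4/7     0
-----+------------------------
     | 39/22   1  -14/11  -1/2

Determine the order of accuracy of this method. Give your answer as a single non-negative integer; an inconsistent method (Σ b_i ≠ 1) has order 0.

1

b = (39/22, 1, -14/11, -1/2)
c = (0, -2, -7/2, 1)
Ac = (0, 0, 4, -6)
Σ b_i: 39/22·1 + 1·1 + (-14/11)·1 + (-1/2)·1 = 1 ✓
b·c: 1·(-2) + (-14/11)·(-7/2) + (-1/2)·1 = 43/22 ≠ 1/2 ⇒ order 1.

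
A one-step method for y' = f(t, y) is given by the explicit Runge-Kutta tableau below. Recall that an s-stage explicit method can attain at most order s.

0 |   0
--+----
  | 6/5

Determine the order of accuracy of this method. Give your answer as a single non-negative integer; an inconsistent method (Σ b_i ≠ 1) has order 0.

0

b = (6/5)
c = (0)
Σ b_i: 6/5·1 = 6/5 ≠ 1 ⇒ order 0.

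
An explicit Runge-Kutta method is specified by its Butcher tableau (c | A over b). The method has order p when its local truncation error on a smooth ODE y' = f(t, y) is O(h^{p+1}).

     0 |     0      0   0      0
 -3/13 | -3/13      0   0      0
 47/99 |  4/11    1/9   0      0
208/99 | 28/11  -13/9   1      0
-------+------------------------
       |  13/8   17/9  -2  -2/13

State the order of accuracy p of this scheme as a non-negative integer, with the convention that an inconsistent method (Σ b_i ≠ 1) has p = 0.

0

b = (13/8, 17/9, -2, -2/13)
c = (0, -3/13, 47/99, 208/99)
Ac = (0, 0, -1/39, 80/99)
Σ b_i: 13/8·1 + 17/9·1 + (-2)·1 + (-2/13)·1 = 1273/936 ≠ 1 ⇒ order 0.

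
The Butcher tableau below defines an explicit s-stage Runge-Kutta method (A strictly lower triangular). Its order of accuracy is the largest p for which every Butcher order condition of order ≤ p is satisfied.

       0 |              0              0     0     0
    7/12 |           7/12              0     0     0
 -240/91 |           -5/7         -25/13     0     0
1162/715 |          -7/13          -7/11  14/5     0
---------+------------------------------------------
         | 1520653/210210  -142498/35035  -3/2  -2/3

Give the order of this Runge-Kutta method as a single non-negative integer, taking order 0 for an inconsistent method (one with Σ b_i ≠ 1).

b = (1520653/210210, -142498/35035, -3/2, -2/3)
c = (0, 7/12, -240/91, 1162/715)
Ac = (0, 0, -175/156, -13309/1716)
Σ b_i: 1520653/210210·1 + (-142498/35035)·1 + (-3/2)·1 + (-2/3)·1 = 1 ✓
b·c: (-142498/35035)·7/12 + (-3/2)·(-240/91) + (-2/3)·1162/715 = 1/2 ✓
b·c²: (-142498/35035)·49/144 + (-3/2)·57600/8281 + (-2/3)·1350244/511225 = -24489902603/1803601800 ≠ 1/3 ⇒ order 2.
b·Ac: (-3/2)·(-175/156) + (-2/3)·(-13309/1716) = 70561/10296 ≠ 1/6

2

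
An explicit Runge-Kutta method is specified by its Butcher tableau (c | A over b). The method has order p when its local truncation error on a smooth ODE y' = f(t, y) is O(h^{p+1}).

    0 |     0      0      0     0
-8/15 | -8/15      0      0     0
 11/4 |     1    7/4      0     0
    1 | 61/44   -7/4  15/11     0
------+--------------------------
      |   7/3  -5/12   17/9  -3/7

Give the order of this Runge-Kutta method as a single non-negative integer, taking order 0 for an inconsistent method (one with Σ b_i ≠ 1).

0

b = (7/3, -5/12, 17/9, -3/7)
c = (0, -8/15, 11/4, 1)
Ac = (0, 0, -14/15, 281/60)
Σ b_i: 7/3·1 + (-5/12)·1 + 17/9·1 + (-3/7)·1 = 851/252 ≠ 1 ⇒ order 0.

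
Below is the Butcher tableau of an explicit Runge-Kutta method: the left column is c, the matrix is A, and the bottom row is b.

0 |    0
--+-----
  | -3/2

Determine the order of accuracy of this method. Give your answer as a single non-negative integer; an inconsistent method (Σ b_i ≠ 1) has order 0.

0

b = (-3/2)
c = (0)
Σ b_i: (-3/2)·1 = -3/2 ≠ 1 ⇒ order 0.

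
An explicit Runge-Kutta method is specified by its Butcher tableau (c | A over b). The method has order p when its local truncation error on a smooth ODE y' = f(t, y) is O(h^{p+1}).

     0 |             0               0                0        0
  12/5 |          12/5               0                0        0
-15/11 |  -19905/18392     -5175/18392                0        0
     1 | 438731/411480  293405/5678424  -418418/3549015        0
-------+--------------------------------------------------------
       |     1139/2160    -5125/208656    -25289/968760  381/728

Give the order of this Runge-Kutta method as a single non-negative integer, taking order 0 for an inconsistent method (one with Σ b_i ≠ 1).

4

b = (1139/2160, -5125/208656, -25289/968760, 381/728)
c = (0, 12/5, -15/11, 1)
Ac = (0, 0, -3105/4598, 217/762)
Σ b_i: 1139/2160·1 + (-5125/208656)·1 + (-25289/968760)·1 + 381/728·1 = 1 ✓
b·c: (-5125/208656)·12/5 + (-25289/968760)·(-15/11) + 381/728·1 = 1/2 ✓
b·c²: (-5125/208656)·144/25 + (-25289/968760)·225/121 + 381/728·1 = 1/3 ✓
b·Ac: (-25289/968760)·(-3105/4598) + 381/728·217/762 = 1/6 ✓
b·c³: (-5125/208656)·1728/125 + (-25289/968760)·(-3375/1331) + 381/728·1 = 1/4 ✓
b·(c∘Ac): (-25289/968760)·46575/50578 + 381/728·217/762 = 1/8 ✓
b·Ac²: (-25289/968760)·(-3726/2299) + 381/728·448/5715 = 1/12 ✓
b·A²c: 381/728·91/1143 = 1/24 ✓; 4 stages ⇒ order 4.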